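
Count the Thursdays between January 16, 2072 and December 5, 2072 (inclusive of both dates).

January 16, 2072 is a Saturday.
That's 325 days from start to end, counting both.
325 = 7 × 46 + 3, so there are 46 full weeks plus 3 extra days.
Each full week contributes one Thursday: 46 so far.
The 3 extra days are Sat, Sun, Mon — none qualify.
Total: 46 + 0 = 46.

46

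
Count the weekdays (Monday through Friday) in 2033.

260

Jan 1, 2033 is a Saturday.
From Jan 1, 2033 to Dec 31, 2033 is 365 days inclusive.
365 = 7 × 52 + 1, so there are 52 full weeks plus 1 extra day.
Each full week contributes 5 weekdays (Mon–Fri): 52 × 5 = 260.
The 1 extra day is Sat — none qualify.
Total: 260 + 0 = 260.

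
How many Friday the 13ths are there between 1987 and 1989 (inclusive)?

Friday-the-13ths by year:
1987: Feb, Mar, Nov
1988: May
1989: Jan, Oct

6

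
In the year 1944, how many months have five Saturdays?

5

A month has five Saturdays exactly when Saturday falls within its first (length − 28) days.
Jan: 31 days, starts Sat → 5 of Sat, Sun, Mon ✓
Feb: 29 days, starts Tue → 5 of Tue
Mar: 31 days, starts Wed → 5 of Wed, Thu, Fri
Apr: 30 days, starts Sat → 5 of Sat, Sun ✓
May: 31 days, starts Mon → 5 of Mon, Tue, Wed
Jun: 30 days, starts Thu → 5 of Thu, Fri
Jul: 31 days, starts Sat → 5 of Sat, Sun, Mon ✓
Aug: 31 days, starts Tue → 5 of Tue, Wed, Thu
Sep: 30 days, starts Fri → 5 of Fri, Sat ✓
Oct: 31 days, starts Sun → 5 of Sun, Mon, Tue
Nov: 30 days, starts Wed → 5 of Wed, Thu
Dec: 31 days, starts Fri → 5 of Fri, Sat, Sun ✓
Months with five Saturdays: Jan, Apr, Jul, Sep, Dec.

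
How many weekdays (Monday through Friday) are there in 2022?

260

January 1, 2022 is a Saturday.
That's 365 days from start to end, counting both.
365 = 7 × 52 + 1, so there are 52 full weeks plus 1 extra day.
Each full week contributes 5 weekdays (Mon–Fri): 52 × 5 = 260.
The 1 extra day is Sat — none qualify.
Total: 260 + 0 = 260.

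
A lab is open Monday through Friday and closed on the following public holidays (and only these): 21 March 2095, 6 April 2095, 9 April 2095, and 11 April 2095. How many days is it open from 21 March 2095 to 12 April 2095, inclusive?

21 March 2095 is a Monday.
The range spans 23 days (inclusive of both endpoints).
23 = 7 × 3 + 2, so there are 3 full weeks plus 2 extra days.
Each full week contributes 5 weekdays (Mon–Fri): 3 × 5 = 15.
The 2 extra days are Mon, Tue — 2 of them qualify.
Total: 15 + 2 = 17.
Holidays: 21 March 2095 (Mon); 6 April 2095 (Wed); 9 April 2095 (Sat); 11 April 2095 (Mon).
3 of the 4 holidays fall on weekdays; the rest are weekends and were already excluded.
Business days: 17 − 3 = 14.

14 working days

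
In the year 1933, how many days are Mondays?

52

1 January 1933 is a Sunday.
The range spans 365 days (inclusive of both endpoints).
365 = 7 × 52 + 1, so there are 52 full weeks plus 1 extra day.
Each full week contributes one Monday: 52 so far.
The 1 extra day is Sun — none qualify.
Total: 52 + 0 = 52.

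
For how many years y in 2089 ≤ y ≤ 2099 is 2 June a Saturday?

Day of week of June 2 in each year:
2089: Thu, 2090: Fri, 2091: Sat ✓, 2092: Mon, 2093: Tue, 2094: Wed, 2095: Thu, 2096: Sat ✓, 2097: Sun, 2098: Mon, 2099: Tue
Saturdays: 2091, 2096.

2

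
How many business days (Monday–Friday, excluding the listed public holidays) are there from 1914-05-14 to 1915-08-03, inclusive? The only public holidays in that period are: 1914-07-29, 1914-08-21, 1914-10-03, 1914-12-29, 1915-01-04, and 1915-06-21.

1914-05-14 is a Thursday.
The range spans 447 days (inclusive of both endpoints).
447 = 7 × 63 + 6, so there are 63 full weeks plus 6 extra days.
Each full week contributes 5 weekdays (Mon–Fri): 63 × 5 = 315.
The 6 extra days are Thursday, Friday, Saturday, Sunday, Monday, Tuesday — 4 of them qualify.
Total: 315 + 4 = 319.
Holidays: 1914-07-29 (Wed); 1914-08-21 (Fri); 1914-10-03 (Sat); 1914-12-29 (Tue); 1915-01-04 (Mon); 1915-06-21 (Mon).
5 of the 6 holidays fall on weekdays; the rest are weekends and were already excluded.
Business days: 319 − 5 = 314.

314 business days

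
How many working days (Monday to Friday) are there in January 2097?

23 weekdays

1 January 2097 is a Tuesday.
The range spans 31 days (inclusive of both endpoints).
31 = 7 × 4 + 3, so there are 4 full weeks plus 3 extra days.
Each full week contributes 5 weekdays (Mon–Fri): 4 × 5 = 20.
The 3 extra days are Tuesday, Wednesday, Thursday — 3 of them qualify.
Total: 20 + 3 = 23.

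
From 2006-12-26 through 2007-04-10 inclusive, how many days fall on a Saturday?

15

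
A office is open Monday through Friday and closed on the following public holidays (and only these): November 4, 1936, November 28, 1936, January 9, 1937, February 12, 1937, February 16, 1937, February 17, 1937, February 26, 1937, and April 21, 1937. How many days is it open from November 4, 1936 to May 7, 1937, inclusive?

November 4, 1936 is a Wednesday.
The range spans 185 days (inclusive of both endpoints).
185 = 7 × 26 + 3, so there are 26 full weeks plus 3 extra days.
Each full week contributes 5 weekdays (Mon–Fri): 26 × 5 = 130.
The 3 extra days are Wednesday, Thursday, Friday — 3 of them qualify.
Total: 130 + 3 = 133.
Holidays: November 4, 1936 (Wed); November 28, 1936 (Sat); January 9, 1937 (Sat); February 12, 1937 (Fri); February 16, 1937 (Tue); February 17, 1937 (Wed); February 26, 1937 (Fri); April 21, 1937 (Wed).
6 of the 8 holidays fall on weekdays; the rest are weekends and were already excluded.
Business days: 133 − 6 = 127.

127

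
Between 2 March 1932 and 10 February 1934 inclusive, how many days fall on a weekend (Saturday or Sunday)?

2 March 1932 is a Wednesday.
The range spans 711 days (inclusive of both endpoints).
711 = 7 × 101 + 4, so there are 101 full weeks plus 4 extra days.
Each full week contributes 2 weekend days (Sat, Sun): 101 × 2 = 202.
The 4 extra days are Wednesday, Thursday, Friday, Saturday — 1 of them qualifies.
Total: 202 + 1 = 203.

203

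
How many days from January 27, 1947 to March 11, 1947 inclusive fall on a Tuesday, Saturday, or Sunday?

19

January 27, 1947 is a Monday.
From January 27, 1947 to March 11, 1947 is 44 days inclusive.
44 = 7 × 6 + 2, so there are 6 full weeks plus 2 extra days.
Each full week contributes 3 days from the set (Tue, Sat, Sun): 6 × 3 = 18.
The 2 extra days are Mon, Tue — 1 of them qualifies.
Total: 18 + 1 = 19.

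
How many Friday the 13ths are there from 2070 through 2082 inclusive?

Friday-the-13ths by year:
2070: Jun
2071: Feb, Mar, Nov
2072: May
2073: Jan, Oct
2074: Apr, Jul
2075: Sep, Dec
2076: Mar, Nov
2077: Aug
2078: May
2079: Jan, Oct
2080: Sep, Dec
2081: Jun
2082: Feb, Mar, Nov

23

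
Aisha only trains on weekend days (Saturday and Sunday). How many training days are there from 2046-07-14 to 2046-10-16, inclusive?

28

2046-07-14 is a Saturday.
From 2046-07-14 to 2046-10-16 is 95 days inclusive.
95 = 7 × 13 + 4, so there are 13 full weeks plus 4 extra days.
Each full week contributes 2 weekend days (Sat, Sun): 13 × 2 = 26.
The 4 extra days are Sat, Sun, Mon, Tue — 2 of them qualify.
Total: 26 + 2 = 28.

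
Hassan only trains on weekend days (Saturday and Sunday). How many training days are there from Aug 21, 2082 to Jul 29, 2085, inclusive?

308

Aug 21, 2082 is a Friday.
The range spans 1074 days (inclusive of both endpoints).
1074 = 7 × 153 + 3, so there are 153 full weeks plus 3 extra days.
Each full week contributes 2 weekend days (Sat, Sun): 153 × 2 = 306.
The 3 extra days are Friday, Saturday, Sunday — 2 of them qualify.
Total: 306 + 2 = 308.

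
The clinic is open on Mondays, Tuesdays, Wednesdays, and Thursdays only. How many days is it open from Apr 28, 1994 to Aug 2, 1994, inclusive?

Apr 28, 1994 is a Thursday.
That's 97 days from start to end, counting both.
97 = 7 × 13 + 6, so there are 13 full weeks plus 6 extra days.
Each full week contributes 4 days from the set (Mon, Tue, Wed, Thu): 13 × 4 = 52.
The 6 extra days are Thursday, Friday, Saturday, Sunday, Monday, Tuesday — 3 of them qualify.
Total: 52 + 3 = 55.

55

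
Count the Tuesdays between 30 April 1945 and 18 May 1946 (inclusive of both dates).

30 April 1945 is a Monday.
The range spans 384 days (inclusive of both endpoints).
384 = 7 × 54 + 6, so there are 54 full weeks plus 6 extra days.
Each full week contributes one Tuesday: 54 so far.
The 6 extra days are Mon, Tue, Wed, Thu, Fri, Sat — 1 of them qualifies.
Total: 54 + 1 = 55.

55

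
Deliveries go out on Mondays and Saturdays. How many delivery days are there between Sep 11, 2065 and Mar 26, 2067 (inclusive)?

161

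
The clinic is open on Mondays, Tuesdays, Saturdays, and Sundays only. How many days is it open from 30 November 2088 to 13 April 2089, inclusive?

77

30 November 2088 is a Tuesday.
The range spans 135 days (inclusive of both endpoints).
135 = 7 × 19 + 2, so there are 19 full weeks plus 2 extra days.
Each full week contributes 4 days from the set (Mon, Tue, Sat, Sun): 19 × 4 = 76.
The 2 extra days are Tuesday, Wednesday — 1 of them qualifies.
Total: 76 + 1 = 77.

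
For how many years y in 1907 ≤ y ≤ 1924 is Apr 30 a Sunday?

Day of week of April 30 in each year:
1907: Tue, 1908: Thu, 1909: Fri, 1910: Sat, 1911: Sun ✓, 1912: Tue, 1913: Wed, 1914: Thu, 1915: Fri, 1916: Sun ✓, 1917: Mon, 1918: Tue, 1919: Wed, 1920: Fri, 1921: Sat, 1922: Sun ✓, 1923: Mon, 1924: Wed
Sundays: 1911, 1916, 1922.

3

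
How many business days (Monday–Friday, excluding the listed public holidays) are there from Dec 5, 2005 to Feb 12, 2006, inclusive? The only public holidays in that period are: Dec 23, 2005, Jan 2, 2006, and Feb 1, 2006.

47

Dec 5, 2005 is a Monday.
The range spans 70 days (inclusive of both endpoints).
70 = 7 × 10, so the span is exactly 10 full weeks.
Each full week contributes 5 weekdays (Mon–Fri): 10 × 5 = 50.
Holidays: Dec 23, 2005 (Fri); Jan 2, 2006 (Mon); Feb 1, 2006 (Wed).
All 3 holidays fall on weekdays, so subtract 3.
Business days: 50 − 3 = 47.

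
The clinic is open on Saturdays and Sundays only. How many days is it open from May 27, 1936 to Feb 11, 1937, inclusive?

May 27, 1936 is a Wednesday.
From May 27, 1936 to Feb 11, 1937 is 261 days inclusive.
261 = 7 × 37 + 2, so there are 37 full weeks plus 2 extra days.
Each full week contributes 2 days from the set (Sat, Sun): 37 × 2 = 74.
The 2 extra days are Wed, Thu — none qualify.
Total: 74 + 0 = 74.

74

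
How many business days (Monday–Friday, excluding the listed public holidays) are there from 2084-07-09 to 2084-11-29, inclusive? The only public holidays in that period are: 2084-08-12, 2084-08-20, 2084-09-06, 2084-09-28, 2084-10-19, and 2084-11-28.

99

2084-07-09 is a Sunday.
That's 144 days from start to end, counting both.
144 = 7 × 20 + 4, so there are 20 full weeks plus 4 extra days.
Each full week contributes 5 weekdays (Mon–Fri): 20 × 5 = 100.
The 4 extra days are Sun, Mon, Tue, Wed — 3 of them qualify.
Total: 100 + 3 = 103.
Holidays: 2084-08-12 (Sat); 2084-08-20 (Sun); 2084-09-06 (Wed); 2084-09-28 (Thu); 2084-10-19 (Thu); 2084-11-28 (Tue).
4 of the 6 holidays fall on weekdays; the rest are weekends and were already excluded.
Business days: 103 − 4 = 99.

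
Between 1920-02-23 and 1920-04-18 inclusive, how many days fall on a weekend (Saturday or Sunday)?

16

1920-02-23 is a Monday.
The range spans 56 days (inclusive of both endpoints).
56 = 7 × 8, so the span is exactly 8 full weeks.
Each full week contributes 2 weekend days (Sat, Sun): 8 × 2 = 16.
Total: 16.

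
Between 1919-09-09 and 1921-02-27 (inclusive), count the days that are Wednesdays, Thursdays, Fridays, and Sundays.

1919-09-09 is a Tuesday.
From 1919-09-09 to 1921-02-27 is 538 days inclusive.
538 = 7 × 76 + 6, so there are 76 full weeks plus 6 extra days.
Each full week contributes 4 days from the set (Wed, Thu, Fri, Sun): 76 × 4 = 304.
The 6 extra days are Tuesday, Wednesday, Thursday, Friday, Saturday, Sunday — 4 of them qualify.
Total: 304 + 4 = 308.

308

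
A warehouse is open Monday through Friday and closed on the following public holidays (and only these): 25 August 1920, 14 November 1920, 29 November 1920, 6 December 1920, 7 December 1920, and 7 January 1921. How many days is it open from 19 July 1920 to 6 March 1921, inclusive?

160

19 July 1920 is a Monday.
From 19 July 1920 to 6 March 1921 is 231 days inclusive.
231 = 7 × 33, so the span is exactly 33 full weeks.
Each full week contributes 5 weekdays (Mon–Fri): 33 × 5 = 165.
Holidays: 25 August 1920 (Wed); 14 November 1920 (Sun); 29 November 1920 (Mon); 6 December 1920 (Mon); 7 December 1920 (Tue); 7 January 1921 (Fri).
5 of the 6 holidays fall on weekdays; the rest are weekends and were already excluded.
Business days: 165 − 5 = 160.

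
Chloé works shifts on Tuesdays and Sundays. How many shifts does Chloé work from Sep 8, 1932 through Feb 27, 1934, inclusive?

Sep 8, 1932 is a Thursday.
That's 538 days from start to end, counting both.
538 = 7 × 76 + 6, so there are 76 full weeks plus 6 extra days.
Each full week contributes 2 days from the set (Tue, Sun): 76 × 2 = 152.
The 6 extra days are Thursday, Friday, Saturday, Sunday, Monday, Tuesday — 2 of them qualify.
Total: 152 + 2 = 154.

154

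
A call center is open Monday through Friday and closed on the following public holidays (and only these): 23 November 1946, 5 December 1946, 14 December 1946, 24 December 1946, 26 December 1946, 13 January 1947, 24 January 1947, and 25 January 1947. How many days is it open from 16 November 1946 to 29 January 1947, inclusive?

16 November 1946 is a Saturday.
From 16 November 1946 to 29 January 1947 is 75 days inclusive.
75 = 7 × 10 + 5, so there are 10 full weeks plus 5 extra days.
Each full week contributes 5 weekdays (Mon–Fri): 10 × 5 = 50.
The 5 extra days are Sat, Sun, Mon, Tue, Wed — 3 of them qualify.
Total: 50 + 3 = 53.
Holidays: 23 November 1946 (Sat); 5 December 1946 (Thu); 14 December 1946 (Sat); 24 December 1946 (Tue); 26 December 1946 (Thu); 13 January 1947 (Mon); 24 January 1947 (Fri); 25 January 1947 (Sat).
5 of the 8 holidays fall on weekdays; the rest are weekends and were already excluded.
Business days: 53 − 5 = 48.

48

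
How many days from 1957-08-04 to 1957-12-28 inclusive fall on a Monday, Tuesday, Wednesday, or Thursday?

1957-08-04 is a Sunday.
The range spans 147 days (inclusive of both endpoints).
147 = 7 × 21, so the span is exactly 21 full weeks.
Each full week contributes 4 days from the set (Mon, Tue, Wed, Thu): 21 × 4 = 84.

84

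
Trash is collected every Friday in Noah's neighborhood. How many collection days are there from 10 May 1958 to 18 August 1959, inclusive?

66 Fridays

10 May 1958 is a Saturday.
The range spans 466 days (inclusive of both endpoints).
466 = 7 × 66 + 4, so there are 66 full weeks plus 4 extra days.
Each full week contributes one Friday: 66 so far.
The 4 extra days are Sat, Sun, Mon, Tue — none qualify.
Total: 66 + 0 = 66.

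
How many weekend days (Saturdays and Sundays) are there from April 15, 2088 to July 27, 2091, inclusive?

April 15, 2088 is a Thursday.
That's 1199 days from start to end, counting both.
1199 = 7 × 171 + 2, so there are 171 full weeks plus 2 extra days.
Each full week contributes 2 weekend days (Sat, Sun): 171 × 2 = 342.
The 2 extra days are Thu, Fri — none qualify.
Total: 342 + 0 = 342.

342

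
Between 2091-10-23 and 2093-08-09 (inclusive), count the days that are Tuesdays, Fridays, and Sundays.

2091-10-23 is a Tuesday.
That's 657 days from start to end, counting both.
657 = 7 × 93 + 6, so there are 93 full weeks plus 6 extra days.
Each full week contributes 3 days from the set (Tue, Fri, Sun): 93 × 3 = 279.
The 6 extra days are Tuesday, Wednesday, Thursday, Friday, Saturday, Sunday — 3 of them qualify.
Total: 279 + 3 = 282.

282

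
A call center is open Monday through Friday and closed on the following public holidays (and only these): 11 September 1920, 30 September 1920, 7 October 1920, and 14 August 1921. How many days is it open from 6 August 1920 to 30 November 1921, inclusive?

6 August 1920 is a Friday.
The range spans 482 days (inclusive of both endpoints).
482 = 7 × 68 + 6, so there are 68 full weeks plus 6 extra days.
Each full week contributes 5 weekdays (Mon–Fri): 68 × 5 = 340.
The 6 extra days are Friday, Saturday, Sunday, Monday, Tuesday, Wednesday — 4 of them qualify.
Total: 340 + 4 = 344.
Holidays: 11 September 1920 (Sat); 30 September 1920 (Thu); 7 October 1920 (Thu); 14 August 1921 (Sun).
2 of the 4 holidays fall on weekdays; the rest are weekends and were already excluded.
Business days: 344 − 2 = 342.

342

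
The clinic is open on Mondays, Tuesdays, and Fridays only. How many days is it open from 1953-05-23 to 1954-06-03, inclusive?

1953-05-23 is a Saturday.
From 1953-05-23 to 1954-06-03 is 377 days inclusive.
377 = 7 × 53 + 6, so there are 53 full weeks plus 6 extra days.
Each full week contributes 3 days from the set (Mon, Tue, Fri): 53 × 3 = 159.
The 6 extra days are Saturday, Sunday, Monday, Tuesday, Wednesday, Thursday — 2 of them qualify.
Total: 159 + 2 = 161.

161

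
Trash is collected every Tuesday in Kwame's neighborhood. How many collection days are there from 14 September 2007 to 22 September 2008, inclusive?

14 September 2007 is a Friday.
That's 375 days from start to end, counting both.
375 = 7 × 53 + 4, so there are 53 full weeks plus 4 extra days.
Each full week contributes one Tuesday: 53 so far.
The 4 extra days are Friday, Saturday, Sunday, Monday — none qualify.
Total: 53 + 0 = 53.

53 Tuesdays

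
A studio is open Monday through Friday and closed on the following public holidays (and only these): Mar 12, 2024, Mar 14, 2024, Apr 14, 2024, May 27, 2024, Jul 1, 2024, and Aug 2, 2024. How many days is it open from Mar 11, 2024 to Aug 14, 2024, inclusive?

Mar 11, 2024 is a Monday.
That's 157 days from start to end, counting both.
157 = 7 × 22 + 3, so there are 22 full weeks plus 3 extra days.
Each full week contributes 5 weekdays (Mon–Fri): 22 × 5 = 110.
The 3 extra days are Monday, Tuesday, Wednesday — 3 of them qualify.
Total: 110 + 3 = 113.
Holidays: Mar 12, 2024 (Tue); Mar 14, 2024 (Thu); Apr 14, 2024 (Sun); May 27, 2024 (Mon); Jul 1, 2024 (Mon); Aug 2, 2024 (Fri).
5 of the 6 holidays fall on weekdays; the rest are weekends and were already excluded.
Business days: 113 − 5 = 108.

108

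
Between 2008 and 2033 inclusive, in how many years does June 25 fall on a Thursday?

Day of week of June 25 in each year:
2008: Wed, 2009: Thu ✓, 2010: Fri, 2011: Sat, 2012: Mon, 2013: Tue, 2014: Wed, 2015: Thu ✓, 2016: Sat, 2017: Sun, 2018: Mon, 2019: Tue, 2020: Thu ✓, 2021: Fri, 2022: Sat, 2023: Sun, 2024: Tue, 2025: Wed, 2026: Thu ✓, 2027: Fri, 2028: Sun, 2029: Mon, 2030: Tue, 2031: Wed, 2032: Fri, 2033: Sat
Thursdays: 2009, 2015, 2020, 2026.

4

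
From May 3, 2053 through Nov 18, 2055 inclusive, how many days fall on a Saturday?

May 3, 2053 is a Saturday.
From May 3, 2053 to Nov 18, 2055 is 930 days inclusive.
930 = 7 × 132 + 6, so there are 132 full weeks plus 6 extra days.
Each full week contributes one Saturday: 132 so far.
The 6 extra days are Saturday, Sunday, Monday, Tuesday, Wednesday, Thursday — 1 of them qualifies.
Total: 132 + 1 = 133.

133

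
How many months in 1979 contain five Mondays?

5

A month has five Mondays exactly when Monday falls within its first (length − 28) days.
Jan: 31 days, starts Mon → 5 of Mon, Tue, Wed ✓
Feb: 28 days, starts Thu → 5 of (none)
Mar: 31 days, starts Thu → 5 of Thu, Fri, Sat
Apr: 30 days, starts Sun → 5 of Sun, Mon ✓
May: 31 days, starts Tue → 5 of Tue, Wed, Thu
Jun: 30 days, starts Fri → 5 of Fri, Sat
Jul: 31 days, starts Sun → 5 of Sun, Mon, Tue ✓
Aug: 31 days, starts Wed → 5 of Wed, Thu, Fri
Sep: 30 days, starts Sat → 5 of Sat, Sun
Oct: 31 days, starts Mon → 5 of Mon, Tue, Wed ✓
Nov: 30 days, starts Thu → 5 of Thu, Fri
Dec: 31 days, starts Sat → 5 of Sat, Sun, Mon ✓
Months with five Mondays: Jan, Apr, Jul, Oct, Dec.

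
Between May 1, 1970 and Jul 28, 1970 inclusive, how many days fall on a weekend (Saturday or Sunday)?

May 1, 1970 is a Friday.
That's 89 days from start to end, counting both.
89 = 7 × 12 + 5, so there are 12 full weeks plus 5 extra days.
Each full week contributes 2 weekend days (Sat, Sun): 12 × 2 = 24.
The 5 extra days are Fri, Sat, Sun, Mon, Tue — 2 of them qualify.
Total: 24 + 2 = 26.

26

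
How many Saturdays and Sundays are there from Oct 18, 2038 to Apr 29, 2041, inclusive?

Oct 18, 2038 is a Monday.
From Oct 18, 2038 to Apr 29, 2041 is 925 days inclusive.
925 = 7 × 132 + 1, so there are 132 full weeks plus 1 extra day.
Each full week contributes 2 weekend days (Sat, Sun): 132 × 2 = 264.
The 1 extra day is Mon — none qualify.
Total: 264 + 0 = 264.

264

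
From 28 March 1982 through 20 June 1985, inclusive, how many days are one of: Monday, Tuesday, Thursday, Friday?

675

28 March 1982 is a Sunday.
That's 1181 days from start to end, counting both.
1181 = 7 × 168 + 5, so there are 168 full weeks plus 5 extra days.
Each full week contributes 4 days from the set (Mon, Tue, Thu, Fri): 168 × 4 = 672.
The 5 extra days are Sun, Mon, Tue, Wed, Thu — 3 of them qualify.
Total: 672 + 3 = 675.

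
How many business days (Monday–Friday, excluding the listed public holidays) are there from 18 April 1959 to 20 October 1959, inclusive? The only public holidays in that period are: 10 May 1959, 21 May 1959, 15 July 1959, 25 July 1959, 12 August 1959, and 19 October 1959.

128

18 April 1959 is a Saturday.
The range spans 186 days (inclusive of both endpoints).
186 = 7 × 26 + 4, so there are 26 full weeks plus 4 extra days.
Each full week contributes 5 weekdays (Mon–Fri): 26 × 5 = 130.
The 4 extra days are Sat, Sun, Mon, Tue — 2 of them qualify.
Total: 130 + 2 = 132.
Holidays: 10 May 1959 (Sun); 21 May 1959 (Thu); 15 July 1959 (Wed); 25 July 1959 (Sat); 12 August 1959 (Wed); 19 October 1959 (Mon).
4 of the 6 holidays fall on weekdays; the rest are weekends and were already excluded.
Business days: 132 − 4 = 128.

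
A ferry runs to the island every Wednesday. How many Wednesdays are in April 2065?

5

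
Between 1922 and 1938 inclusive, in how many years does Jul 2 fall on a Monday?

3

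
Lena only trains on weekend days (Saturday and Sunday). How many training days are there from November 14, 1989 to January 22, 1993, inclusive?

332

November 14, 1989 is a Tuesday.
That's 1166 days from start to end, counting both.
1166 = 7 × 166 + 4, so there are 166 full weeks plus 4 extra days.
Each full week contributes 2 weekend days (Sat, Sun): 166 × 2 = 332.
The 4 extra days are Tue, Wed, Thu, Fri — none qualify.
Total: 332 + 0 = 332.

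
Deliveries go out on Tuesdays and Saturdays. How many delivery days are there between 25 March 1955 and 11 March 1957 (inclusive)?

25 March 1955 is a Friday.
That's 718 days from start to end, counting both.
718 = 7 × 102 + 4, so there are 102 full weeks plus 4 extra days.
Each full week contributes 2 days from the set (Tue, Sat): 102 × 2 = 204.
The 4 extra days are Fri, Sat, Sun, Mon — 1 of them qualifies.
Total: 204 + 1 = 205.

205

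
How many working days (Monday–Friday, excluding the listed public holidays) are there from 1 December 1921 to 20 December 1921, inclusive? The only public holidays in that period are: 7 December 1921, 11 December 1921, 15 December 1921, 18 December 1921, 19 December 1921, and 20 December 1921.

10

1 December 1921 is a Thursday.
The range spans 20 days (inclusive of both endpoints).
20 = 7 × 2 + 6, so there are 2 full weeks plus 6 extra days.
Each full week contributes 5 weekdays (Mon–Fri): 2 × 5 = 10.
The 6 extra days are Thursday, Friday, Saturday, Sunday, Monday, Tuesday — 4 of them qualify.
Total: 10 + 4 = 14.
Holidays: 7 December 1921 (Wed); 11 December 1921 (Sun); 15 December 1921 (Thu); 18 December 1921 (Sun); 19 December 1921 (Mon); 20 December 1921 (Tue).
4 of the 6 holidays fall on weekdays; the rest are weekends and were already excluded.
Business days: 14 − 4 = 10.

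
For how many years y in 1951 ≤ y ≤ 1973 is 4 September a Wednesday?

Day of week of September 4 in each year:
1951: Tue, 1952: Thu, 1953: Fri, 1954: Sat, 1955: Sun, 1956: Tue, 1957: Wed ✓, 1958: Thu, 1959: Fri, 1960: Sun, 1961: Mon, 1962: Tue, 1963: Wed ✓, 1964: Fri, 1965: Sat, 1966: Sun, 1967: Mon, 1968: Wed ✓, 1969: Thu, 1970: Fri, 1971: Sat, 1972: Mon, 1973: Tue
Wednesdays: 1957, 1963, 1968.

3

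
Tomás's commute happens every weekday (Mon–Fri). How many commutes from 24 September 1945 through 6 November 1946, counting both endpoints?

24 September 1945 is a Monday.
That's 409 days from start to end, counting both.
409 = 7 × 58 + 3, so there are 58 full weeks plus 3 extra days.
Each full week contributes 5 weekdays (Mon–Fri): 58 × 5 = 290.
The 3 extra days are Monday, Tuesday, Wednesday — 3 of them qualify.
Total: 290 + 3 = 293.

293 weekdays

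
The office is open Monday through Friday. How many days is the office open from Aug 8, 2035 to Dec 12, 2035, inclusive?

91 weekdays

Aug 8, 2035 is a Wednesday.
The range spans 127 days (inclusive of both endpoints).
127 = 7 × 18 + 1, so there are 18 full weeks plus 1 extra day.
Each full week contributes 5 weekdays (Mon–Fri): 18 × 5 = 90.
The 1 extra day is Wed — 1 of them qualifies.
Total: 90 + 1 = 91.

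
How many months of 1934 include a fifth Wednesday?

4

A month has five Wednesdays exactly when Wednesday falls within its first (length − 28) days.
Jan: 31 days, starts Mon → 5 of Mon, Tue, Wed ✓
Feb: 28 days, starts Thu → 5 of (none)
Mar: 31 days, starts Thu → 5 of Thu, Fri, Sat
Apr: 30 days, starts Sun → 5 of Sun, Mon
May: 31 days, starts Tue → 5 of Tue, Wed, Thu ✓
Jun: 30 days, starts Fri → 5 of Fri, Sat
Jul: 31 days, starts Sun → 5 of Sun, Mon, Tue
Aug: 31 days, starts Wed → 5 of Wed, Thu, Fri ✓
Sep: 30 days, starts Sat → 5 of Sat, Sun
Oct: 31 days, starts Mon → 5 of Mon, Tue, Wed ✓
Nov: 30 days, starts Thu → 5 of Thu, Fri
Dec: 31 days, starts Sat → 5 of Sat, Sun, Mon
Months with five Wednesdays: Jan, May, Aug, Oct.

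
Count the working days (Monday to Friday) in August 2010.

22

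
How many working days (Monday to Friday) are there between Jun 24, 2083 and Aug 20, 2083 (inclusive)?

Jun 24, 2083 is a Thursday.
That's 58 days from start to end, counting both.
58 = 7 × 8 + 2, so there are 8 full weeks plus 2 extra days.
Each full week contributes 5 weekdays (Mon–Fri): 8 × 5 = 40.
The 2 extra days are Thursday, Friday — 2 of them qualify.
Total: 40 + 2 = 42.

42 weekdays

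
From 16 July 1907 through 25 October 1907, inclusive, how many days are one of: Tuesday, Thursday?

30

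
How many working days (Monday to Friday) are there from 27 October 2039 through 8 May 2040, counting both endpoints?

27 October 2039 is a Thursday.
From 27 October 2039 to 8 May 2040 is 195 days inclusive.
195 = 7 × 27 + 6, so there are 27 full weeks plus 6 extra days.
Each full week contributes 5 weekdays (Mon–Fri): 27 × 5 = 135.
The 6 extra days are Thu, Fri, Sat, Sun, Mon, Tue — 4 of them qualify.
Total: 135 + 4 = 139.

139 weekdays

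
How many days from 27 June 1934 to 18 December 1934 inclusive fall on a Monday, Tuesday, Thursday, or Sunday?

27 June 1934 is a Wednesday.
The range spans 175 days (inclusive of both endpoints).
175 = 7 × 25, so the span is exactly 25 full weeks.
Each full week contributes 4 days from the set (Mon, Tue, Thu, Sun): 25 × 4 = 100.

100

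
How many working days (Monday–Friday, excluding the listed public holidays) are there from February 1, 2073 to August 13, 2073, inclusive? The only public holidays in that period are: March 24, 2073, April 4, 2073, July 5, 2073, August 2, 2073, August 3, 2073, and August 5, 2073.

February 1, 2073 is a Wednesday.
From February 1, 2073 to August 13, 2073 is 194 days inclusive.
194 = 7 × 27 + 5, so there are 27 full weeks plus 5 extra days.
Each full week contributes 5 weekdays (Mon–Fri): 27 × 5 = 135.
The 5 extra days are Wed, Thu, Fri, Sat, Sun — 3 of them qualify.
Total: 135 + 3 = 138.
Holidays: March 24, 2073 (Fri); April 4, 2073 (Tue); July 5, 2073 (Wed); August 2, 2073 (Wed); August 3, 2073 (Thu); August 5, 2073 (Sat).
5 of the 6 holidays fall on weekdays; the rest are weekends and were already excluded.
Business days: 138 − 5 = 133.

133 working days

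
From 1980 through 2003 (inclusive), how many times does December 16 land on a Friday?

Day of week of December 16 in each year:
1980: Tue, 1981: Wed, 1982: Thu, 1983: Fri ✓, 1984: Sun, 1985: Mon, 1986: Tue, 1987: Wed, 1988: Fri ✓, 1989: Sat, 1990: Sun, 1991: Mon, 1992: Wed, 1993: Thu, 1994: Fri ✓, 1995: Sat, 1996: Mon, 1997: Tue, 1998: Wed, 1999: Thu, 2000: Sat, 2001: Sun, 2002: Mon, 2003: Tue
Fridays: 1983, 1988, 1994.

3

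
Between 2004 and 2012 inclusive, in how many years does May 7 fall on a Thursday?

1

Day of week of May 7 in each year:
2004: Fri, 2005: Sat, 2006: Sun, 2007: Mon, 2008: Wed, 2009: Thu ✓, 2010: Fri, 2011: Sat, 2012: Mon
Thursdays: 2009.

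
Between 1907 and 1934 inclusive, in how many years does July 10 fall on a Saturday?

4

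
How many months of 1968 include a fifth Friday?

4

A month has five Fridays exactly when Friday falls within its first (length − 28) days.
Jan: 31 days, starts Mon → 5 of Mon, Tue, Wed
Feb: 29 days, starts Thu → 5 of Thu
Mar: 31 days, starts Fri → 5 of Fri, Sat, Sun ✓
Apr: 30 days, starts Mon → 5 of Mon, Tue
May: 31 days, starts Wed → 5 of Wed, Thu, Fri ✓
Jun: 30 days, starts Sat → 5 of Sat, Sun
Jul: 31 days, starts Mon → 5 of Mon, Tue, Wed
Aug: 31 days, starts Thu → 5 of Thu, Fri, Sat ✓
Sep: 30 days, starts Sun → 5 of Sun, Mon
Oct: 31 days, starts Tue → 5 of Tue, Wed, Thu
Nov: 30 days, starts Fri → 5 of Fri, Sat ✓
Dec: 31 days, starts Sun → 5 of Sun, Mon, Tue
Months with five Fridays: Mar, May, Aug, Nov.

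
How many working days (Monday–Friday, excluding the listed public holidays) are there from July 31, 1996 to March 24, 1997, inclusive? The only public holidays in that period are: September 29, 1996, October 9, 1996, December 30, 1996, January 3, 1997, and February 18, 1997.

165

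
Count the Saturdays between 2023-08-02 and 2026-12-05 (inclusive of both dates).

2023-08-02 is a Wednesday.
The range spans 1222 days (inclusive of both endpoints).
1222 = 7 × 174 + 4, so there are 174 full weeks plus 4 extra days.
Each full week contributes one Saturday: 174 so far.
The 4 extra days are Wednesday, Thursday, Friday, Saturday — 1 of them qualifies.
Total: 174 + 1 = 175.

175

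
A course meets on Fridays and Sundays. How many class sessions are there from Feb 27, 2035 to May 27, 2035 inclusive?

Feb 27, 2035 is a Tuesday.
The range spans 90 days (inclusive of both endpoints).
90 = 7 × 12 + 6, so there are 12 full weeks plus 6 extra days.
Each full week contributes 2 days from the set (Fri, Sun): 12 × 2 = 24.
The 6 extra days are Tuesday, Wednesday, Thursday, Friday, Saturday, Sunday — 2 of them qualify.
Total: 24 + 2 = 26.

26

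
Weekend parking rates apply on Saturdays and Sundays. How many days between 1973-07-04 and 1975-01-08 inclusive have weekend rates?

1973-07-04 is a Wednesday.
That's 554 days from start to end, counting both.
554 = 7 × 79 + 1, so there are 79 full weeks plus 1 extra day.
Each full week contributes 2 weekend days (Sat, Sun): 79 × 2 = 158.
The 1 extra day is Wednesday — none qualify.
Total: 158 + 0 = 158.

158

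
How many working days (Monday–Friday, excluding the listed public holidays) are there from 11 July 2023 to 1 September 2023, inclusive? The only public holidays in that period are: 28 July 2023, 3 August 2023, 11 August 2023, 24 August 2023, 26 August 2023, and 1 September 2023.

34

11 July 2023 is a Tuesday.
The range spans 53 days (inclusive of both endpoints).
53 = 7 × 7 + 4, so there are 7 full weeks plus 4 extra days.
Each full week contributes 5 weekdays (Mon–Fri): 7 × 5 = 35.
The 4 extra days are Tue, Wed, Thu, Fri — 4 of them qualify.
Total: 35 + 4 = 39.
Holidays: 28 July 2023 (Fri); 3 August 2023 (Thu); 11 August 2023 (Fri); 24 August 2023 (Thu); 26 August 2023 (Sat); 1 September 2023 (Fri).
5 of the 6 holidays fall on weekdays; the rest are weekends and were already excluded.
Business days: 39 − 5 = 34.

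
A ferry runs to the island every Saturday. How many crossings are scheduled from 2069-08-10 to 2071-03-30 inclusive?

86 Saturdays

2069-08-10 is a Saturday.
That's 598 days from start to end, counting both.
598 = 7 × 85 + 3, so there are 85 full weeks plus 3 extra days.
Each full week contributes one Saturday: 85 so far.
The 3 extra days are Saturday, Sunday, Monday — 1 of them qualifies.
Total: 85 + 1 = 86.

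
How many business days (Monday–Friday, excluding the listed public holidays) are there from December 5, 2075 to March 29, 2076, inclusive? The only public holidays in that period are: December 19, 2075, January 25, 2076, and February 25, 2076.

80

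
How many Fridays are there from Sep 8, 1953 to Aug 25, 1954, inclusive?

Sep 8, 1953 is a Tuesday.
The range spans 352 days (inclusive of both endpoints).
352 = 7 × 50 + 2, so there are 50 full weeks plus 2 extra days.
Each full week contributes one Friday: 50 so far.
The 2 extra days are Tue, Wed — none qualify.
Total: 50 + 0 = 50.

50 Fridays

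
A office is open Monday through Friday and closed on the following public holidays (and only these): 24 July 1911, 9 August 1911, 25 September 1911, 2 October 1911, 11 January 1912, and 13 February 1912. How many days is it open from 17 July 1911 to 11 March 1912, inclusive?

165 working days

17 July 1911 is a Monday.
That's 239 days from start to end, counting both.
239 = 7 × 34 + 1, so there are 34 full weeks plus 1 extra day.
Each full week contributes 5 weekdays (Mon–Fri): 34 × 5 = 170.
The 1 extra day is Monday — 1 of them qualifies.
Total: 170 + 1 = 171.
Holidays: 24 July 1911 (Mon); 9 August 1911 (Wed); 25 September 1911 (Mon); 2 October 1911 (Mon); 11 January 1912 (Thu); 13 February 1912 (Tue).
All 6 holidays fall on weekdays, so subtract 6.
Business days: 171 − 6 = 165.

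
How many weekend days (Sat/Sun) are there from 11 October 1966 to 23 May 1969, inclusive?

272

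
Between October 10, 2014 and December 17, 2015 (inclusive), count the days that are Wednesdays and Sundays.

124

October 10, 2014 is a Friday.
The range spans 434 days (inclusive of both endpoints).
434 = 7 × 62, so the span is exactly 62 full weeks.
Each full week contributes 2 days from the set (Wed, Sun): 62 × 2 = 124.
Total: 124.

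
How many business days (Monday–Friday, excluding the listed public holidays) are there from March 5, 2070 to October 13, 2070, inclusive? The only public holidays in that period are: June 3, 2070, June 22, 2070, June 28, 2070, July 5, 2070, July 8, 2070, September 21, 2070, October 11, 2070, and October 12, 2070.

157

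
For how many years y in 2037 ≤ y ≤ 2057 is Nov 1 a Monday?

3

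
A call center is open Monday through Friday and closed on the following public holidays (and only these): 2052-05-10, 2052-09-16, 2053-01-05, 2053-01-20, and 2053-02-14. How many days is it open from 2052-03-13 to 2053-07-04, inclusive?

339 working days

2052-03-13 is a Wednesday.
That's 479 days from start to end, counting both.
479 = 7 × 68 + 3, so there are 68 full weeks plus 3 extra days.
Each full week contributes 5 weekdays (Mon–Fri): 68 × 5 = 340.
The 3 extra days are Wednesday, Thursday, Friday — 3 of them qualify.
Total: 340 + 3 = 343.
Holidays: 2052-05-10 (Fri); 2052-09-16 (Mon); 2053-01-05 (Sun); 2053-01-20 (Mon); 2053-02-14 (Fri).
4 of the 5 holidays fall on weekdays; the rest are weekends and were already excluded.
Business days: 343 − 4 = 339.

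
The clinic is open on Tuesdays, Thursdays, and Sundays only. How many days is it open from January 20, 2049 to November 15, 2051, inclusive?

441

January 20, 2049 is a Wednesday.
From January 20, 2049 to November 15, 2051 is 1030 days inclusive.
1030 = 7 × 147 + 1, so there are 147 full weeks plus 1 extra day.
Each full week contributes 3 days from the set (Tue, Thu, Sun): 147 × 3 = 441.
The 1 extra day is Wednesday — none qualify.
Total: 441 + 0 = 441.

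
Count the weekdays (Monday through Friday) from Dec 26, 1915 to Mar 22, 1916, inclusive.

63

Dec 26, 1915 is a Sunday.
From Dec 26, 1915 to Mar 22, 1916 is 88 days inclusive.
88 = 7 × 12 + 4, so there are 12 full weeks plus 4 extra days.
Each full week contributes 5 weekdays (Mon–Fri): 12 × 5 = 60.
The 4 extra days are Sunday, Monday, Tuesday, Wednesday — 3 of them qualify.
Total: 60 + 3 = 63.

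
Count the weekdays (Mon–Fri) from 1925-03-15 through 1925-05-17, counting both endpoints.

45 weekdays

1925-03-15 is a Sunday.
The range spans 64 days (inclusive of both endpoints).
64 = 7 × 9 + 1, so there are 9 full weeks plus 1 extra day.
Each full week contributes 5 weekdays (Mon–Fri): 9 × 5 = 45.
The 1 extra day is Sun — none qualify.
Total: 45 + 0 = 45.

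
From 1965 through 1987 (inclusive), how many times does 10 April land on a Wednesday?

3

Day of week of April 10 in each year:
1965: Sat, 1966: Sun, 1967: Mon, 1968: Wed ✓, 1969: Thu, 1970: Fri, 1971: Sat, 1972: Mon, 1973: Tue, 1974: Wed ✓, 1975: Thu, 1976: Sat, 1977: Sun, 1978: Mon, 1979: Tue, 1980: Thu, 1981: Fri, 1982: Sat, 1983: Sun, 1984: Tue, 1985: Wed ✓, 1986: Thu, 1987: Fri
Wednesdays: 1968, 1974, 1985.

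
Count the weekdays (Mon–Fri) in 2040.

261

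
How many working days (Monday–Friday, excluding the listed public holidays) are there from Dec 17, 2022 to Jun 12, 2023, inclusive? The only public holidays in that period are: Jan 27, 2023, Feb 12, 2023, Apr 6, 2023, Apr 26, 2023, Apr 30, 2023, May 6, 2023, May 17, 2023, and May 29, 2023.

121 working days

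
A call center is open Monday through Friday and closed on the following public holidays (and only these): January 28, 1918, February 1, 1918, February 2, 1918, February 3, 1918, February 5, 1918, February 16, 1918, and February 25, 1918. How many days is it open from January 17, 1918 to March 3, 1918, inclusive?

28 business days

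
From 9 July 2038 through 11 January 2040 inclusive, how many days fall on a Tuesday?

79 Tuesdays

9 July 2038 is a Friday.
From 9 July 2038 to 11 January 2040 is 552 days inclusive.
552 = 7 × 78 + 6, so there are 78 full weeks plus 6 extra days.
Each full week contributes one Tuesday: 78 so far.
The 6 extra days are Fri, Sat, Sun, Mon, Tue, Wed — 1 of them qualifies.
Total: 78 + 1 = 79.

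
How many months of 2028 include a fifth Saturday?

5

A month has five Saturdays exactly when Saturday falls within its first (length − 28) days.
Jan: 31 days, starts Sat → 5 of Sat, Sun, Mon ✓
Feb: 29 days, starts Tue → 5 of Tue
Mar: 31 days, starts Wed → 5 of Wed, Thu, Fri
Apr: 30 days, starts Sat → 5 of Sat, Sun ✓
May: 31 days, starts Mon → 5 of Mon, Tue, Wed
Jun: 30 days, starts Thu → 5 of Thu, Fri
Jul: 31 days, starts Sat → 5 of Sat, Sun, Mon ✓
Aug: 31 days, starts Tue → 5 of Tue, Wed, Thu
Sep: 30 days, starts Fri → 5 of Fri, Sat ✓
Oct: 31 days, starts Sun → 5 of Sun, Mon, Tue
Nov: 30 days, starts Wed → 5 of Wed, Thu
Dec: 31 days, starts Fri → 5 of Fri, Sat, Sun ✓
Months with five Saturdays: Jan, Apr, Jul, Sep, Dec.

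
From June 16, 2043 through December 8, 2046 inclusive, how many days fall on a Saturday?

182 Saturdays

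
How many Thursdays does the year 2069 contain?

Jan 1, 2069 is a Tuesday.
That's 365 days from start to end, counting both.
365 = 7 × 52 + 1, so there are 52 full weeks plus 1 extra day.
Each full week contributes one Thursday: 52 so far.
The 1 extra day is Tuesday — none qualify.
Total: 52 + 0 = 52.

52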